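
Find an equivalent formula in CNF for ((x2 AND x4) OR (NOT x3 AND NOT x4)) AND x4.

((x2 AND x4) OR (NOT x3 AND NOT x4)) AND x4
⇔ (x2 OR NOT x3) AND (x2 OR NOT x4) AND (x4 OR NOT x3) AND (x4 OR NOT x4) AND x4   [distribute OR over AND]
⇔ (x2 OR NOT x3) AND (x2 OR NOT x4) AND x4   [simplify]

(x2 OR NOT x3) AND (x2 OR NOT x4) AND x4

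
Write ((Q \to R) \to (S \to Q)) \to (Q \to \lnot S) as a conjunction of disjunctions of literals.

\lnot Q \lor \lnot S

((Q \to R) \to (S \to Q)) \to (Q \to \lnot S)
= \lnot ((Q \to R) \to (S \to Q)) \lor (Q \to \lnot S)   — eliminate \to
= \lnot (\lnot (Q \to R) \lor (S \to Q)) \lor (Q \to \lnot S)   — eliminate \to
= \lnot (\lnot (\lnot Q \lor R) \lor (S \to Q)) \lor (Q \to \lnot S)   — eliminate \to
= \lnot (\lnot (\lnot Q \lor R) \lor \lnot S \lor Q) \lor (Q \to \lnot S)   — eliminate \to
= \lnot (\lnot (\lnot Q \lor R) \lor \lnot S \lor Q) \lor \lnot Q \lor \lnot S   — eliminate \to
= (\lnot \lnot (\lnot Q \lor R) \land \lnot \lnot S \land \lnot Q) \lor \lnot Q \lor \lnot S   — De Morgan
= ((\lnot Q \lor R) \land \lnot \lnot S \land \lnot Q) \lor \lnot Q \lor \lnot S   — double negation
= ((\lnot Q \lor R) \land S \land \lnot Q) \lor \lnot Q \lor \lnot S   — double negation
= (\lnot Q \lor R \lor \lnot Q \lor \lnot S) \land (S \lor \lnot Q \lor \lnot S) \land (\lnot Q \lor \lnot Q \lor \lnot S)   — distribute \lor over \land
= \lnot Q \lor \lnot S   — simplify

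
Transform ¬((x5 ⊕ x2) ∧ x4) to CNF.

(¬x5 ∨ x2 ∨ ¬x4) ∧ (¬x2 ∨ x5 ∨ ¬x4)

¬((x5 ⊕ x2) ∧ x4)
≡ ¬((x5 ∨ x2) ∧ ¬(x5 ∧ x2) ∧ x4)   (expand ⊕)
≡ ¬(x5 ∨ x2) ∨ ¬¬(x5 ∧ x2) ∨ ¬x4   (De Morgan)
≡ (¬x5 ∧ ¬x2) ∨ ¬¬(x5 ∧ x2) ∨ ¬x4   (De Morgan)
≡ (¬x5 ∧ ¬x2) ∨ (x5 ∧ x2) ∨ ¬x4   (double negation)
≡ (¬x5 ∨ x5 ∨ ¬x4) ∧ (¬x5 ∨ x2 ∨ ¬x4) ∧ (¬x2 ∨ x5 ∨ ¬x4) ∧ (¬x2 ∨ x2 ∨ ¬x4)   (distribute ∨ over ∧)
≡ (¬x5 ∨ x2 ∨ ¬x4) ∧ (¬x2 ∨ x5 ∨ ¬x4)   (simplify)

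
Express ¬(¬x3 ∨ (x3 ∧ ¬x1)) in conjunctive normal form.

¬(¬x3 ∨ (x3 ∧ ¬x1))
≡ ¬¬x3 ∧ ¬(x3 ∧ ¬x1)   [De Morgan]
≡ x3 ∧ ¬(x3 ∧ ¬x1)   [double negation]
≡ x3 ∧ (¬x3 ∨ ¬¬x1)   [De Morgan]
≡ x3 ∧ (¬x3 ∨ x1)   [double negation]

x3 ∧ (¬x3 ∨ x1)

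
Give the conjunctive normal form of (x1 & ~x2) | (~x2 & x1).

x1 & ~x2

(x1 & ~x2) | (~x2 & x1)
⇔ (x1 | ~x2) & (x1 | x1) & (~x2 | ~x2) & (~x2 | x1)   [distribute | over &]
⇔ x1 & ~x2   [simplify]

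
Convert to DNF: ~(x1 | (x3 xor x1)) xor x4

(~x1 & ~x3 & ~x4) | (x1 & x4) | (x3 & ~x1 & x4)

~(x1 | (x3 xor x1)) xor x4
= (~(x1 | (x3 xor x1)) & ~x4) | (~~(x1 | (x3 xor x1)) & x4)   (expand xor)
= (~(x1 | (x3 & ~x1) | (~x3 & x1)) & ~x4) | (~~(x1 | (x3 xor x1)) & x4)   (expand xor)
= (~(x1 | (x3 & ~x1) | (~x3 & x1)) & ~x4) | (~~(x1 | (x3 & ~x1) | (~x3 & x1)) & x4)   (expand xor)
= (~x1 & ~(x3 & ~x1) & ~(~x3 & x1) & ~x4) | (~~(x1 | (x3 & ~x1) | (~x3 & x1)) & x4)   (De Morgan)
= (~x1 & (~x3 | ~~x1) & ~(~x3 & x1) & ~x4) | (~~(x1 | (x3 & ~x1) | (~x3 & x1)) & x4)   (De Morgan)
= (~x1 & (~x3 | x1) & ~(~x3 & x1) & ~x4) | (~~(x1 | (x3 & ~x1) | (~x3 & x1)) & x4)   (double negation)
= (~x1 & (~x3 | x1) & (~~x3 | ~x1) & ~x4) | (~~(x1 | (x3 & ~x1) | (~x3 & x1)) & x4)   (De Morgan)
= (~x1 & (~x3 | x1) & (x3 | ~x1) & ~x4) | (~~(x1 | (x3 & ~x1) | (~x3 & x1)) & x4)   (double negation)
= (~x1 & (~x3 | x1) & (x3 | ~x1) & ~x4) | ((x1 | (x3 & ~x1) | (~x3 & x1)) & x4)   (double negation)
= (~x1 & ~x3 & x3 & ~x4) | (~x1 & ~x3 & ~x1 & ~x4) | (~x1 & x1 & x3 & ~x4) | (~x1 & x1 & ~x1 & ~x4) | (x1 & x4) | (x3 & ~x1 & x4) | (~x3 & x1 & x4)   (distribute & over |)
= (~x1 & ~x3 & ~x4) | (x1 & x4) | (x3 & ~x1 & x4)   (simplify)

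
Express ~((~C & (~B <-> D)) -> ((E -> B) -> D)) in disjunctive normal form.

~C & B & ~D

~((~C & (~B <-> D)) -> ((E -> B) -> D))
≡ ~(~(~C & (~B <-> D)) | ((E -> B) -> D))   — eliminate ->
≡ ~(~(~C & (~B -> D) & (D -> ~B)) | ((E -> B) -> D))   — eliminate <->
≡ ~(~(~C & (~~B | D) & (D -> ~B)) | ((E -> B) -> D))   — eliminate ->
≡ ~(~(~C & (~~B | D) & (~D | ~B)) | ((E -> B) -> D))   — eliminate ->
≡ ~(~(~C & (~~B | D) & (~D | ~B)) | ~(E -> B) | D)   — eliminate ->
≡ ~(~(~C & (~~B | D) & (~D | ~B)) | ~(~E | B) | D)   — eliminate ->
≡ ~~(~C & (~~B | D) & (~D | ~B)) & ~~(~E | B) & ~D   — De Morgan
≡ ~C & (~~B | D) & (~D | ~B) & ~~(~E | B) & ~D   — double negation
≡ ~C & (B | D) & (~D | ~B) & ~~(~E | B) & ~D   — double negation
≡ ~C & (B | D) & (~D | ~B) & (~E | B) & ~D   — double negation
≡ (~C & B & ~D & ~E & ~D) | (~C & B & ~D & B & ~D) | (~C & B & ~B & ~E & ~D) | (~C & B & ~B & B & ~D) | (~C & D & ~D & ~E & ~D) | (~C & D & ~D & B & ~D) | (~C & D & ~B & ~E & ~D) | (~C & D & ~B & B & ~D)   — distribute & over |
≡ ~C & B & ~D   — simplify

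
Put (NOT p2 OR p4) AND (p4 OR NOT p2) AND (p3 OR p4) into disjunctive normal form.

(NOT p2 OR p4) AND (p4 OR NOT p2) AND (p3 OR p4)
⇔ (NOT p2 AND p4 AND p3) OR (NOT p2 AND p4 AND p4) OR (NOT p2 AND NOT p2 AND p3) OR (NOT p2 AND NOT p2 AND p4) OR (p4 AND p4 AND p3) OR (p4 AND p4 AND p4) OR (p4 AND NOT p2 AND p3) OR (p4 AND NOT p2 AND p4)   [distribute AND over OR]
⇔ (NOT p2 AND p3) OR p4   [simplify]

(NOT p2 AND p3) OR p4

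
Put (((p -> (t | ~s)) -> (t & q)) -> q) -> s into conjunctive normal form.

(((p -> (t | ~s)) -> (t & q)) -> q) -> s
= ~(((p -> (t | ~s)) -> (t & q)) -> q) | s   [eliminate ->]
= ~(~((p -> (t | ~s)) -> (t & q)) | q) | s   [eliminate ->]
= ~(~(~(p -> (t | ~s)) | (t & q)) | q) | s   [eliminate ->]
= ~(~(~(~p | t | ~s) | (t & q)) | q) | s   [eliminate ->]
= (~~(~(~p | t | ~s) | (t & q)) & ~q) | s   [De Morgan]
= ((~(~p | t | ~s) | (t & q)) & ~q) | s   [double negation]
= (((~~p & ~t & ~~s) | (t & q)) & ~q) | s   [De Morgan]
= (((p & ~t & ~~s) | (t & q)) & ~q) | s   [double negation]
= (((p & ~t & s) | (t & q)) & ~q) | s   [double negation]
= (p | t | s) & (p | q | s) & (~t | t | s) & (~t | q | s) & (s | t | s) & (s | q | s) & (~q | s)   [distribute | over &]
= (s | t) & (s | q) & (~q | s)   [simplify]

(s | t) & (s | q) & (~q | s)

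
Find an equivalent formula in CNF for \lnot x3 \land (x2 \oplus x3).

\lnot x3 \land (x2 \oplus x3)
≡ \lnot x3 \land (x2 \lor x3) \land \lnot (x2 \land x3)   — expand \oplus
≡ \lnot x3 \land (x2 \lor x3) \land (\lnot x2 \lor \lnot x3)   — De Morgan
≡ \lnot x3 \land (x2 \lor x3)   — simplify

\lnot x3 \land (x2 \lor x3)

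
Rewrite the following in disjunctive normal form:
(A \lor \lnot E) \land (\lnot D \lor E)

(A \land \lnot D) \lor (A \land E) \lor (\lnot E \land \lnot D)

(A \lor \lnot E) \land (\lnot D \lor E)
≡ (A \land \lnot D) \lor (A \land E) \lor (\lnot E \land \lnot D) \lor (\lnot E \land E)   [distribute \land over \lor]
≡ (A \land \lnot D) \lor (A \land E) \lor (\lnot E \land \lnot D)   [simplify]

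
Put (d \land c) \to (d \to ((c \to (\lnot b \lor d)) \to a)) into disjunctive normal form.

\lnot d \lor \lnot c \lor a

(d \land c) \to (d \to ((c \to (\lnot b \lor d)) \to a))
≡ \lnot (d \land c) \lor (d \to ((c \to (\lnot b \lor d)) \to a))   [eliminate \to]
≡ \lnot (d \land c) \lor \lnot d \lor ((c \to (\lnot b \lor d)) \to a)   [eliminate \to]
≡ \lnot (d \land c) \lor \lnot d \lor \lnot (c \to (\lnot b \lor d)) \lor a   [eliminate \to]
≡ \lnot (d \land c) \lor \lnot d \lor \lnot (\lnot c \lor \lnot b \lor d) \lor a   [eliminate \to]
≡ \lnot d \lor \lnot c \lor \lnot d \lor \lnot (\lnot c \lor \lnot b \lor d) \lor a   [De Morgan]
≡ \lnot d \lor \lnot c \lor \lnot d \lor (\lnot \lnot c \land \lnot \lnot b \land \lnot d) \lor a   [De Morgan]
≡ \lnot d \lor \lnot c \lor \lnot d \lor (c \land \lnot \lnot b \land \lnot d) \lor a   [double negation]
≡ \lnot d \lor \lnot c \lor \lnot d \lor (c \land b \land \lnot d) \lor a   [double negation]
≡ \lnot d \lor \lnot c \lor a   [simplify]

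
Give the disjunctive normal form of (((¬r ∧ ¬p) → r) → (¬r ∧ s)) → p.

r ∨ p

(((¬r ∧ ¬p) → r) → (¬r ∧ s)) → p
≡ ¬(((¬r ∧ ¬p) → r) → (¬r ∧ s)) ∨ p   — eliminate →
≡ ¬(¬((¬r ∧ ¬p) → r) ∨ (¬r ∧ s)) ∨ p   — eliminate →
≡ ¬(¬(¬(¬r ∧ ¬p) ∨ r) ∨ (¬r ∧ s)) ∨ p   — eliminate →
≡ (¬¬(¬(¬r ∧ ¬p) ∨ r) ∧ ¬(¬r ∧ s)) ∨ p   — De Morgan
≡ ((¬(¬r ∧ ¬p) ∨ r) ∧ ¬(¬r ∧ s)) ∨ p   — double negation
≡ ((¬¬r ∨ ¬¬p ∨ r) ∧ ¬(¬r ∧ s)) ∨ p   — De Morgan
≡ ((r ∨ ¬¬p ∨ r) ∧ ¬(¬r ∧ s)) ∨ p   — double negation
≡ ((r ∨ p ∨ r) ∧ ¬(¬r ∧ s)) ∨ p   — double negation
≡ ((r ∨ p ∨ r) ∧ (¬¬r ∨ ¬s)) ∨ p   — De Morgan
≡ ((r ∨ p ∨ r) ∧ (r ∨ ¬s)) ∨ p   — double negation
≡ (r ∧ r) ∨ (r ∧ ¬s) ∨ (p ∧ r) ∨ (p ∧ ¬s) ∨ (r ∧ r) ∨ (r ∧ ¬s) ∨ p   — distribute ∧ over ∨
≡ r ∨ p   — simplify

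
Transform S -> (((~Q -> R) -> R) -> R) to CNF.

~S | Q | R

S -> (((~Q -> R) -> R) -> R)
≡ ~S | (((~Q -> R) -> R) -> R)   (eliminate ->)
≡ ~S | ~((~Q -> R) -> R) | R   (eliminate ->)
≡ ~S | ~(~(~Q -> R) | R) | R   (eliminate ->)
≡ ~S | ~(~(~~Q | R) | R) | R   (eliminate ->)
≡ ~S | (~~(~~Q | R) & ~R) | R   (De Morgan)
≡ ~S | ((~~Q | R) & ~R) | R   (double negation)
≡ ~S | ((Q | R) & ~R) | R   (double negation)
≡ (~S | Q | R | R) & (~S | ~R | R)   (distribute | over &)
≡ ~S | Q | R   (simplify)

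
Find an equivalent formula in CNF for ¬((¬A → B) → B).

(A ∨ B) ∧ ¬B

¬((¬A → B) → B)
= ¬(¬(¬A → B) ∨ B)   [eliminate →]
= ¬(¬(¬¬A ∨ B) ∨ B)   [eliminate →]
= ¬¬(¬¬A ∨ B) ∧ ¬B   [De Morgan]
= (¬¬A ∨ B) ∧ ¬B   [double negation]
= (A ∨ B) ∧ ¬B   [double negation]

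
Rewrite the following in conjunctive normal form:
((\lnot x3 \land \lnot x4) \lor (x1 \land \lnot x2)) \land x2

((\lnot x3 \land \lnot x4) \lor (x1 \land \lnot x2)) \land x2
= (\lnot x3 \lor x1) \land (\lnot x3 \lor \lnot x2) \land (\lnot x4 \lor x1) \land (\lnot x4 \lor \lnot x2) \land x2   — distribute \lor over \land

(\lnot x3 \lor x1) \land (\lnot x3 \lor \lnot x2) \land (\lnot x4 \lor x1) \land (\lnot x4 \lor \lnot x2) \land x2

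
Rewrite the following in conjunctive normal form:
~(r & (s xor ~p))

(~r | ~s | ~p) & (~r | p | s)

~(r & (s xor ~p))
⇔ ~(r & (s | ~p) & ~(s & ~p))   [expand xor]
⇔ ~r | ~(s | ~p) | ~~(s & ~p)   [De Morgan]
⇔ ~r | (~s & ~~p) | ~~(s & ~p)   [De Morgan]
⇔ ~r | (~s & p) | ~~(s & ~p)   [double negation]
⇔ ~r | (~s & p) | (s & ~p)   [double negation]
⇔ (~r | ~s | s) & (~r | ~s | ~p) & (~r | p | s) & (~r | p | ~p)   [distribute | over &]
⇔ (~r | ~s | ~p) & (~r | p | s)   [simplify]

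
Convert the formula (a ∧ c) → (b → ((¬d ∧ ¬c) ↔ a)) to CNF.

¬a ∨ ¬c ∨ ¬b

(a ∧ c) → (b → ((¬d ∧ ¬c) ↔ a))
⇔ ¬(a ∧ c) ∨ (b → ((¬d ∧ ¬c) ↔ a))   — eliminate →
⇔ ¬(a ∧ c) ∨ ¬b ∨ ((¬d ∧ ¬c) ↔ a)   — eliminate →
⇔ ¬(a ∧ c) ∨ ¬b ∨ (((¬d ∧ ¬c) → a) ∧ (a → (¬d ∧ ¬c)))   — eliminate ↔
⇔ ¬(a ∧ c) ∨ ¬b ∨ ((¬(¬d ∧ ¬c) ∨ a) ∧ (a → (¬d ∧ ¬c)))   — eliminate →
⇔ ¬(a ∧ c) ∨ ¬b ∨ ((¬(¬d ∧ ¬c) ∨ a) ∧ (¬a ∨ (¬d ∧ ¬c)))   — eliminate →
⇔ ¬a ∨ ¬c ∨ ¬b ∨ ((¬(¬d ∧ ¬c) ∨ a) ∧ (¬a ∨ (¬d ∧ ¬c)))   — De Morgan
⇔ ¬a ∨ ¬c ∨ ¬b ∨ ((¬¬d ∨ ¬¬c ∨ a) ∧ (¬a ∨ (¬d ∧ ¬c)))   — De Morgan
⇔ ¬a ∨ ¬c ∨ ¬b ∨ ((d ∨ ¬¬c ∨ a) ∧ (¬a ∨ (¬d ∧ ¬c)))   — double negation
⇔ ¬a ∨ ¬c ∨ ¬b ∨ ((d ∨ c ∨ a) ∧ (¬a ∨ (¬d ∧ ¬c)))   — double negation
⇔ (¬a ∨ ¬c ∨ ¬b ∨ d ∨ c ∨ a) ∧ (¬a ∨ ¬c ∨ ¬b ∨ ¬a ∨ ¬d) ∧ (¬a ∨ ¬c ∨ ¬b ∨ ¬a ∨ ¬c)   — distribute ∨ over ∧
⇔ ¬a ∨ ¬c ∨ ¬b   — simplify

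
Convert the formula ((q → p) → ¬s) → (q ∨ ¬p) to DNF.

((q → p) → ¬s) → (q ∨ ¬p)
= ¬((q → p) → ¬s) ∨ q ∨ ¬p   — eliminate →
= ¬(¬(q → p) ∨ ¬s) ∨ q ∨ ¬p   — eliminate →
= ¬(¬(¬q ∨ p) ∨ ¬s) ∨ q ∨ ¬p   — eliminate →
= (¬¬(¬q ∨ p) ∧ ¬¬s) ∨ q ∨ ¬p   — De Morgan
= ((¬q ∨ p) ∧ ¬¬s) ∨ q ∨ ¬p   — double negation
= ((¬q ∨ p) ∧ s) ∨ q ∨ ¬p   — double negation
= (¬q ∧ s) ∨ (p ∧ s) ∨ q ∨ ¬p   — distribute ∧ over ∨

(¬q ∧ s) ∨ (p ∧ s) ∨ q ∨ ¬p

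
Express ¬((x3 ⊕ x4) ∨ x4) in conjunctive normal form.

¬((x3 ⊕ x4) ∨ x4)
= ¬(((x3 ∨ x4) ∧ ¬(x3 ∧ x4)) ∨ x4)
= ¬((x3 ∨ x4) ∧ ¬(x3 ∧ x4)) ∧ ¬x4
= (¬(x3 ∨ x4) ∨ ¬¬(x3 ∧ x4)) ∧ ¬x4
= ((¬x3 ∧ ¬x4) ∨ ¬¬(x3 ∧ x4)) ∧ ¬x4
= ((¬x3 ∧ ¬x4) ∨ (x3 ∧ x4)) ∧ ¬x4
= (¬x3 ∨ x3) ∧ (¬x3 ∨ x4) ∧ (¬x4 ∨ x3) ∧ (¬x4 ∨ x4) ∧ ¬x4
= (¬x3 ∨ x4) ∧ ¬x4

(¬x3 ∨ x4) ∧ ¬x4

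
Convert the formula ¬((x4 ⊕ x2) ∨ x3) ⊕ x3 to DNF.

(¬x4 ∧ ¬x2 ∧ ¬x3) ∨ (x2 ∧ x4 ∧ ¬x3) ∨ x3

¬((x4 ⊕ x2) ∨ x3) ⊕ x3
≡ (¬((x4 ⊕ x2) ∨ x3) ∧ ¬x3) ∨ (¬¬((x4 ⊕ x2) ∨ x3) ∧ x3)   [expand ⊕]
≡ (¬((x4 ∧ ¬x2) ∨ (¬x4 ∧ x2) ∨ x3) ∧ ¬x3) ∨ (¬¬((x4 ⊕ x2) ∨ x3) ∧ x3)   [expand ⊕]
≡ (¬((x4 ∧ ¬x2) ∨ (¬x4 ∧ x2) ∨ x3) ∧ ¬x3) ∨ (¬¬((x4 ∧ ¬x2) ∨ (¬x4 ∧ x2) ∨ x3) ∧ x3)   [expand ⊕]
≡ (¬(x4 ∧ ¬x2) ∧ ¬(¬x4 ∧ x2) ∧ ¬x3 ∧ ¬x3) ∨ (¬¬((x4 ∧ ¬x2) ∨ (¬x4 ∧ x2) ∨ x3) ∧ x3)   [De Morgan]
≡ ((¬x4 ∨ ¬¬x2) ∧ ¬(¬x4 ∧ x2) ∧ ¬x3 ∧ ¬x3) ∨ (¬¬((x4 ∧ ¬x2) ∨ (¬x4 ∧ x2) ∨ x3) ∧ x3)   [De Morgan]
≡ ((¬x4 ∨ x2) ∧ ¬(¬x4 ∧ x2) ∧ ¬x3 ∧ ¬x3) ∨ (¬¬((x4 ∧ ¬x2) ∨ (¬x4 ∧ x2) ∨ x3) ∧ x3)   [double negation]
≡ ((¬x4 ∨ x2) ∧ (¬¬x4 ∨ ¬x2) ∧ ¬x3 ∧ ¬x3) ∨ (¬¬((x4 ∧ ¬x2) ∨ (¬x4 ∧ x2) ∨ x3) ∧ x3)   [De Morgan]
≡ ((¬x4 ∨ x2) ∧ (x4 ∨ ¬x2) ∧ ¬x3 ∧ ¬x3) ∨ (¬¬((x4 ∧ ¬x2) ∨ (¬x4 ∧ x2) ∨ x3) ∧ x3)   [double negation]
≡ ((¬x4 ∨ x2) ∧ (x4 ∨ ¬x2) ∧ ¬x3 ∧ ¬x3) ∨ (((x4 ∧ ¬x2) ∨ (¬x4 ∧ x2) ∨ x3) ∧ x3)   [double negation]
≡ (¬x4 ∧ x4 ∧ ¬x3 ∧ ¬x3) ∨ (¬x4 ∧ ¬x2 ∧ ¬x3 ∧ ¬x3) ∨ (x2 ∧ x4 ∧ ¬x3 ∧ ¬x3) ∨ (x2 ∧ ¬x2 ∧ ¬x3 ∧ ¬x3) ∨ (x4 ∧ ¬x2 ∧ x3) ∨ (¬x4 ∧ x2 ∧ x3) ∨ (x3 ∧ x3)   [distribute ∧ over ∨]
≡ (¬x4 ∧ ¬x2 ∧ ¬x3) ∨ (x2 ∧ x4 ∧ ¬x3) ∨ x3   [simplify]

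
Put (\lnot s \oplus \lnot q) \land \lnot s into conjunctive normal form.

(\lnot s \oplus \lnot q) \land \lnot s
= (\lnot s \lor \lnot q) \land \lnot (\lnot s \land \lnot q) \land \lnot s
= (\lnot s \lor \lnot q) \land (\lnot \lnot s \lor \lnot \lnot q) \land \lnot s
= (\lnot s \lor \lnot q) \land (s \lor \lnot \lnot q) \land \lnot s
= (\lnot s \lor \lnot q) \land (s \lor q) \land \lnot s
= (s \lor q) \land \lnot s

(s \lor q) \land \lnot s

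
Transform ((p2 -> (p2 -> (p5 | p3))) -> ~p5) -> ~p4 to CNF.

((p2 -> (p2 -> (p5 | p3))) -> ~p5) -> ~p4
≡ ~((p2 -> (p2 -> (p5 | p3))) -> ~p5) | ~p4   — eliminate ->
≡ ~(~(p2 -> (p2 -> (p5 | p3))) | ~p5) | ~p4   — eliminate ->
≡ ~(~(~p2 | (p2 -> (p5 | p3))) | ~p5) | ~p4   — eliminate ->
≡ ~(~(~p2 | ~p2 | p5 | p3) | ~p5) | ~p4   — eliminate ->
≡ (~~(~p2 | ~p2 | p5 | p3) & ~~p5) | ~p4   — De Morgan
≡ ((~p2 | ~p2 | p5 | p3) & ~~p5) | ~p4   — double negation
≡ ((~p2 | ~p2 | p5 | p3) & p5) | ~p4   — double negation
≡ (~p2 | ~p2 | p5 | p3 | ~p4) & (p5 | ~p4)   — distribute | over &
≡ p5 | ~p4   — simplify

p5 | ~p4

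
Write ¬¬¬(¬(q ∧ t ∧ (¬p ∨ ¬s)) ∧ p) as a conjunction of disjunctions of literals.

¬¬¬(¬(q ∧ t ∧ (¬p ∨ ¬s)) ∧ p)
≡ ¬(¬(q ∧ t ∧ (¬p ∨ ¬s)) ∧ p)   — double negation
≡ ¬¬(q ∧ t ∧ (¬p ∨ ¬s)) ∨ ¬p   — De Morgan
≡ (q ∧ t ∧ (¬p ∨ ¬s)) ∨ ¬p   — double negation
≡ (q ∨ ¬p) ∧ (t ∨ ¬p) ∧ (¬p ∨ ¬s ∨ ¬p)   — distribute ∨ over ∧
≡ (q ∨ ¬p) ∧ (t ∨ ¬p) ∧ (¬p ∨ ¬s)   — simplify

(q ∨ ¬p) ∧ (t ∨ ¬p) ∧ (¬p ∨ ¬s)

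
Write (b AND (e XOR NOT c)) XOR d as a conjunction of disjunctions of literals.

(b AND (e XOR NOT c)) XOR d
≡ ((b AND (e XOR NOT c)) OR d) AND NOT (b AND (e XOR NOT c) AND d)   [expand XOR]
≡ ((b AND (e OR NOT c) AND NOT (e AND NOT c)) OR d) AND NOT (b AND (e XOR NOT c) AND d)   [expand XOR]
≡ ((b AND (e OR NOT c) AND NOT (e AND NOT c)) OR d) AND NOT (b AND (e OR NOT c) AND NOT (e AND NOT c) AND d)   [expand XOR]
≡ ((b AND (e OR NOT c) AND (NOT e OR NOT NOT c)) OR d) AND NOT (b AND (e OR NOT c) AND NOT (e AND NOT c) AND d)   [De Morgan]
≡ ((b AND (e OR NOT c) AND (NOT e OR c)) OR d) AND NOT (b AND (e OR NOT c) AND NOT (e AND NOT c) AND d)   [double negation]
≡ ((b AND (e OR NOT c) AND (NOT e OR c)) OR d) AND (NOT b OR NOT (e OR NOT c) OR NOT NOT (e AND NOT c) OR NOT d)   [De Morgan]
≡ ((b AND (e OR NOT c) AND (NOT e OR c)) OR d) AND (NOT b OR (NOT e AND NOT NOT c) OR NOT NOT (e AND NOT c) OR NOT d)   [De Morgan]
≡ ((b AND (e OR NOT c) AND (NOT e OR c)) OR d) AND (NOT b OR (NOT e AND c) OR NOT NOT (e AND NOT c) OR NOT d)   [double negation]
≡ ((b AND (e OR NOT c) AND (NOT e OR c)) OR d) AND (NOT b OR (NOT e AND c) OR (e AND NOT c) OR NOT d)   [double negation]
≡ (b OR d) AND (e OR NOT c OR d) AND (NOT e OR c OR d) AND (NOT b OR NOT e OR e OR NOT d) AND (NOT b OR NOT e OR NOT c OR NOT d) AND (NOT b OR c OR e OR NOT d) AND (NOT b OR c OR NOT c OR NOT d)   [distribute OR over AND]
≡ (b OR d) AND (e OR NOT c OR d) AND (NOT e OR c OR d) AND (NOT b OR NOT e OR NOT c OR NOT d) AND (NOT b OR c OR e OR NOT d)   [simplify]

(b OR d) AND (e OR NOT c OR d) AND (NOT e OR c OR d) AND (NOT b OR NOT e OR NOT c OR NOT d) AND (NOT b OR c OR e OR NOT d)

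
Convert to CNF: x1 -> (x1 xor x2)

~x1 | ~x2

x1 -> (x1 xor x2)
= ~x1 | (x1 xor x2)   [eliminate ->]
= ~x1 | ((x1 | x2) & ~(x1 & x2))   [expand xor]
= ~x1 | ((x1 | x2) & (~x1 | ~x2))   [De Morgan]
= (~x1 | x1 | x2) & (~x1 | ~x1 | ~x2)   [distribute | over &]
= ~x1 | ~x2   [simplify]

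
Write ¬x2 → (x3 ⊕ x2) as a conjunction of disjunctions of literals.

x2 ∨ x3

¬x2 → (x3 ⊕ x2)
= ¬¬x2 ∨ (x3 ⊕ x2)   [eliminate →]
= ¬¬x2 ∨ ((x3 ∨ x2) ∧ ¬(x3 ∧ x2))   [expand ⊕]
= x2 ∨ ((x3 ∨ x2) ∧ ¬(x3 ∧ x2))   [double negation]
= x2 ∨ ((x3 ∨ x2) ∧ (¬x3 ∨ ¬x2))   [De Morgan]
= (x2 ∨ x3 ∨ x2) ∧ (x2 ∨ ¬x3 ∨ ¬x2)   [distribute ∨ over ∧]
= x2 ∨ x3   [simplify]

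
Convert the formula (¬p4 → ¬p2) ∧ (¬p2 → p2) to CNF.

(¬p4 → ¬p2) ∧ (¬p2 → p2)
≡ (¬¬p4 ∨ ¬p2) ∧ (¬p2 → p2)   [eliminate →]
≡ (¬¬p4 ∨ ¬p2) ∧ (¬¬p2 ∨ p2)   [eliminate →]
≡ (p4 ∨ ¬p2) ∧ (¬¬p2 ∨ p2)   [double negation]
≡ (p4 ∨ ¬p2) ∧ (p2 ∨ p2)   [double negation]
≡ (p4 ∨ ¬p2) ∧ p2   [simplify]

(p4 ∨ ¬p2) ∧ p2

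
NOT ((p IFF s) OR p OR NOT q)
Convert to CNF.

NOT ((p IFF s) OR p OR NOT q)
⇔ NOT (((p IMPLIES s) AND (s IMPLIES p)) OR p OR NOT q)
⇔ NOT (((NOT p OR s) AND (s IMPLIES p)) OR p OR NOT q)
⇔ NOT (((NOT p OR s) AND (NOT s OR p)) OR p OR NOT q)
⇔ NOT ((NOT p OR s) AND (NOT s OR p)) AND NOT p AND NOT NOT q
⇔ (NOT (NOT p OR s) OR NOT (NOT s OR p)) AND NOT p AND NOT NOT q
⇔ ((NOT NOT p AND NOT s) OR NOT (NOT s OR p)) AND NOT p AND NOT NOT q
⇔ ((p AND NOT s) OR NOT (NOT s OR p)) AND NOT p AND NOT NOT q
⇔ ((p AND NOT s) OR (NOT NOT s AND NOT p)) AND NOT p AND NOT NOT q
⇔ ((p AND NOT s) OR (s AND NOT p)) AND NOT p AND NOT NOT q
⇔ ((p AND NOT s) OR (s AND NOT p)) AND NOT p AND q
⇔ (p OR s) AND (p OR NOT p) AND (NOT s OR s) AND (NOT s OR NOT p) AND NOT p AND q
⇔ (p OR s) AND NOT p AND q

(p OR s) AND NOT p AND q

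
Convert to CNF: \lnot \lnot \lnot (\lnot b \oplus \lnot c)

\lnot \lnot \lnot (\lnot b \oplus \lnot c)
= \lnot \lnot \lnot ((\lnot b \lor \lnot c) \land \lnot (\lnot b \land \lnot c))   (expand \oplus)
= \lnot ((\lnot b \lor \lnot c) \land \lnot (\lnot b \land \lnot c))   (double negation)
= \lnot (\lnot b \lor \lnot c) \lor \lnot \lnot (\lnot b \land \lnot c)   (De Morgan)
= (\lnot \lnot b \land \lnot \lnot c) \lor \lnot \lnot (\lnot b \land \lnot c)   (De Morgan)
= (b \land \lnot \lnot c) \lor \lnot \lnot (\lnot b \land \lnot c)   (double negation)
= (b \land c) \lor \lnot \lnot (\lnot b \land \lnot c)   (double negation)
= (b \land c) \lor (\lnot b \land \lnot c)   (double negation)
= (b \lor \lnot b) \land (b \lor \lnot c) \land (c \lor \lnot b) \land (c \lor \lnot c)   (distribute \lor over \land)
= (b \lor \lnot c) \land (c \lor \lnot b)   (simplify)

(b \lor \lnot c) \land (c \lor \lnot b)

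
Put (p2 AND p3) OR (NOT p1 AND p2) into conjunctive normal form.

(p2 AND p3) OR (NOT p1 AND p2)
≡ (p2 OR NOT p1) AND (p2 OR p2) AND (p3 OR NOT p1) AND (p3 OR p2)   [distribute OR over AND]
≡ p2 AND (p3 OR NOT p1)   [simplify]

p2 AND (p3 OR NOT p1)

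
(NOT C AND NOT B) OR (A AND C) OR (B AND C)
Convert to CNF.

(NOT C OR A OR B) AND (NOT B OR C)

(NOT C AND NOT B) OR (A AND C) OR (B AND C)
≡ (NOT C OR A OR B) AND (NOT C OR A OR C) AND (NOT C OR C OR B) AND (NOT C OR C OR C) AND (NOT B OR A OR B) AND (NOT B OR A OR C) AND (NOT B OR C OR B) AND (NOT B OR C OR C)
≡ (NOT C OR A OR B) AND (NOT B OR C)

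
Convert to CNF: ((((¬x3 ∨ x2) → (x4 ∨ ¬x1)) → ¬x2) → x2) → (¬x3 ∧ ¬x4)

(¬x4 ∨ ¬x2) ∧ (¬x2 ∨ ¬x3)

((((¬x3 ∨ x2) → (x4 ∨ ¬x1)) → ¬x2) → x2) → (¬x3 ∧ ¬x4)
= ¬((((¬x3 ∨ x2) → (x4 ∨ ¬x1)) → ¬x2) → x2) ∨ (¬x3 ∧ ¬x4)   [eliminate →]
= ¬(¬(((¬x3 ∨ x2) → (x4 ∨ ¬x1)) → ¬x2) ∨ x2) ∨ (¬x3 ∧ ¬x4)   [eliminate →]
= ¬(¬(¬((¬x3 ∨ x2) → (x4 ∨ ¬x1)) ∨ ¬x2) ∨ x2) ∨ (¬x3 ∧ ¬x4)   [eliminate →]
= ¬(¬(¬(¬(¬x3 ∨ x2) ∨ x4 ∨ ¬x1) ∨ ¬x2) ∨ x2) ∨ (¬x3 ∧ ¬x4)   [eliminate →]
= (¬¬(¬(¬(¬x3 ∨ x2) ∨ x4 ∨ ¬x1) ∨ ¬x2) ∧ ¬x2) ∨ (¬x3 ∧ ¬x4)   [De Morgan]
= ((¬(¬(¬x3 ∨ x2) ∨ x4 ∨ ¬x1) ∨ ¬x2) ∧ ¬x2) ∨ (¬x3 ∧ ¬x4)   [double negation]
= (((¬¬(¬x3 ∨ x2) ∧ ¬x4 ∧ ¬¬x1) ∨ ¬x2) ∧ ¬x2) ∨ (¬x3 ∧ ¬x4)   [De Morgan]
= ((((¬x3 ∨ x2) ∧ ¬x4 ∧ ¬¬x1) ∨ ¬x2) ∧ ¬x2) ∨ (¬x3 ∧ ¬x4)   [double negation]
= ((((¬x3 ∨ x2) ∧ ¬x4 ∧ x1) ∨ ¬x2) ∧ ¬x2) ∨ (¬x3 ∧ ¬x4)   [double negation]
= (¬x3 ∨ x2 ∨ ¬x2 ∨ ¬x3) ∧ (¬x3 ∨ x2 ∨ ¬x2 ∨ ¬x4) ∧ (¬x4 ∨ ¬x2 ∨ ¬x3) ∧ (¬x4 ∨ ¬x2 ∨ ¬x4) ∧ (x1 ∨ ¬x2 ∨ ¬x3) ∧ (x1 ∨ ¬x2 ∨ ¬x4) ∧ (¬x2 ∨ ¬x3) ∧ (¬x2 ∨ ¬x4)   [distribute ∨ over ∧]
= (¬x4 ∨ ¬x2) ∧ (¬x2 ∨ ¬x3)   [simplify]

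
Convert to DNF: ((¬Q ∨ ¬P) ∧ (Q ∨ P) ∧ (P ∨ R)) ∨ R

(¬Q ∧ P) ∨ R

((¬Q ∨ ¬P) ∧ (Q ∨ P) ∧ (P ∨ R)) ∨ R
≡ (¬Q ∧ Q ∧ P) ∨ (¬Q ∧ Q ∧ R) ∨ (¬Q ∧ P ∧ P) ∨ (¬Q ∧ P ∧ R) ∨ (¬P ∧ Q ∧ P) ∨ (¬P ∧ Q ∧ R) ∨ (¬P ∧ P ∧ P) ∨ (¬P ∧ P ∧ R) ∨ R   (distribute ∧ over ∨)
≡ (¬Q ∧ P) ∨ R   (simplify)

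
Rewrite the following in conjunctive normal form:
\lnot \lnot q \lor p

q \lor p

\lnot \lnot q \lor p
≡ q \lor p   — double negation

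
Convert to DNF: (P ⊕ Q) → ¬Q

(Q ∧ P) ∨ ¬Q

(P ⊕ Q) → ¬Q
⇔ ¬(P ⊕ Q) ∨ ¬Q   [eliminate →]
⇔ ¬((P ∧ ¬Q) ∨ (¬P ∧ Q)) ∨ ¬Q   [expand ⊕]
⇔ (¬(P ∧ ¬Q) ∧ ¬(¬P ∧ Q)) ∨ ¬Q   [De Morgan]
⇔ ((¬P ∨ ¬¬Q) ∧ ¬(¬P ∧ Q)) ∨ ¬Q   [De Morgan]
⇔ ((¬P ∨ Q) ∧ ¬(¬P ∧ Q)) ∨ ¬Q   [double negation]
⇔ ((¬P ∨ Q) ∧ (¬¬P ∨ ¬Q)) ∨ ¬Q   [De Morgan]
⇔ ((¬P ∨ Q) ∧ (P ∨ ¬Q)) ∨ ¬Q   [double negation]
⇔ (¬P ∧ P) ∨ (¬P ∧ ¬Q) ∨ (Q ∧ P) ∨ (Q ∧ ¬Q) ∨ ¬Q   [distribute ∧ over ∨]
⇔ (Q ∧ P) ∨ ¬Q   [simplify]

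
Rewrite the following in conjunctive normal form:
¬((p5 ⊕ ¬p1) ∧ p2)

¬((p5 ⊕ ¬p1) ∧ p2)
⇔ ¬((p5 ∨ ¬p1) ∧ ¬(p5 ∧ ¬p1) ∧ p2)   (expand ⊕)
⇔ ¬(p5 ∨ ¬p1) ∨ ¬¬(p5 ∧ ¬p1) ∨ ¬p2   (De Morgan)
⇔ (¬p5 ∧ ¬¬p1) ∨ ¬¬(p5 ∧ ¬p1) ∨ ¬p2   (De Morgan)
⇔ (¬p5 ∧ p1) ∨ ¬¬(p5 ∧ ¬p1) ∨ ¬p2   (double negation)
⇔ (¬p5 ∧ p1) ∨ (p5 ∧ ¬p1) ∨ ¬p2   (double negation)
⇔ (¬p5 ∨ p5 ∨ ¬p2) ∧ (¬p5 ∨ ¬p1 ∨ ¬p2) ∧ (p1 ∨ p5 ∨ ¬p2) ∧ (p1 ∨ ¬p1 ∨ ¬p2)   (distribute ∨ over ∧)
⇔ (¬p5 ∨ ¬p1 ∨ ¬p2) ∧ (p1 ∨ p5 ∨ ¬p2)   (simplify)

(¬p5 ∨ ¬p1 ∨ ¬p2) ∧ (p1 ∨ p5 ∨ ¬p2)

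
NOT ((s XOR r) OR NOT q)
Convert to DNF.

(NOT s AND NOT r AND q) OR (r AND s AND q)

NOT ((s XOR r) OR NOT q)
⇔ NOT ((s AND NOT r) OR (NOT s AND r) OR NOT q)   — expand XOR
⇔ NOT (s AND NOT r) AND NOT (NOT s AND r) AND NOT NOT q   — De Morgan
⇔ (NOT s OR NOT NOT r) AND NOT (NOT s AND r) AND NOT NOT q   — De Morgan
⇔ (NOT s OR r) AND NOT (NOT s AND r) AND NOT NOT q   — double negation
⇔ (NOT s OR r) AND (NOT NOT s OR NOT r) AND NOT NOT q   — De Morgan
⇔ (NOT s OR r) AND (s OR NOT r) AND NOT NOT q   — double negation
⇔ (NOT s OR r) AND (s OR NOT r) AND q   — double negation
⇔ (NOT s AND s AND q) OR (NOT s AND NOT r AND q) OR (r AND s AND q) OR (r AND NOT r AND q)   — distribute AND over OR
⇔ (NOT s AND NOT r AND q) OR (r AND s AND q)   — simplify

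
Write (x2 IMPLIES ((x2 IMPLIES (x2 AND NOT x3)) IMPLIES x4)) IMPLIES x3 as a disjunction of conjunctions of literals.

(x2 IMPLIES ((x2 IMPLIES (x2 AND NOT x3)) IMPLIES x4)) IMPLIES x3
≡ NOT (x2 IMPLIES ((x2 IMPLIES (x2 AND NOT x3)) IMPLIES x4)) OR x3   [eliminate IMPLIES]
≡ NOT (NOT x2 OR ((x2 IMPLIES (x2 AND NOT x3)) IMPLIES x4)) OR x3   [eliminate IMPLIES]
≡ NOT (NOT x2 OR NOT (x2 IMPLIES (x2 AND NOT x3)) OR x4) OR x3   [eliminate IMPLIES]
≡ NOT (NOT x2 OR NOT (NOT x2 OR (x2 AND NOT x3)) OR x4) OR x3   [eliminate IMPLIES]
≡ (NOT NOT x2 AND NOT NOT (NOT x2 OR (x2 AND NOT x3)) AND NOT x4) OR x3   [De Morgan]
≡ (x2 AND NOT NOT (NOT x2 OR (x2 AND NOT x3)) AND NOT x4) OR x3   [double negation]
≡ (x2 AND (NOT x2 OR (x2 AND NOT x3)) AND NOT x4) OR x3   [double negation]
≡ (x2 AND NOT x2 AND NOT x4) OR (x2 AND x2 AND NOT x3 AND NOT x4) OR x3   [distribute AND over OR]
≡ (x2 AND NOT x3 AND NOT x4) OR x3   [simplify]

(x2 AND NOT x3 AND NOT x4) OR x3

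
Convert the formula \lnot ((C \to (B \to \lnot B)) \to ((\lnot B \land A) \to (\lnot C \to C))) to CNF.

\lnot ((C \to (B \to \lnot B)) \to ((\lnot B \land A) \to (\lnot C \to C)))
= \lnot (\lnot (C \to (B \to \lnot B)) \lor ((\lnot B \land A) \to (\lnot C \to C)))   (eliminate \to)
= \lnot (\lnot (\lnot C \lor (B \to \lnot B)) \lor ((\lnot B \land A) \to (\lnot C \to C)))   (eliminate \to)
= \lnot (\lnot (\lnot C \lor \lnot B \lor \lnot B) \lor ((\lnot B \land A) \to (\lnot C \to C)))   (eliminate \to)
= \lnot (\lnot (\lnot C \lor \lnot B \lor \lnot B) \lor \lnot (\lnot B \land A) \lor (\lnot C \to C))   (eliminate \to)
= \lnot (\lnot (\lnot C \lor \lnot B \lor \lnot B) \lor \lnot (\lnot B \land A) \lor \lnot \lnot C \lor C)   (eliminate \to)
= \lnot \lnot (\lnot C \lor \lnot B \lor \lnot B) \land \lnot \lnot (\lnot B \land A) \land \lnot \lnot \lnot C \land \lnot C   (De Morgan)
= (\lnot C \lor \lnot B \lor \lnot B) \land \lnot \lnot (\lnot B \land A) \land \lnot \lnot \lnot C \land \lnot C   (double negation)
= (\lnot C \lor \lnot B \lor \lnot B) \land \lnot B \land A \land \lnot \lnot \lnot C \land \lnot C   (double negation)
= (\lnot C \lor \lnot B \lor \lnot B) \land \lnot B \land A \land \lnot C \land \lnot C   (double negation)
= \lnot B \land A \land \lnot C   (simplify)

\lnot B \land A \land \lnot C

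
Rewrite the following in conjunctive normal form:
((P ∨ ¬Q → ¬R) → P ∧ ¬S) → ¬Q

(¬P ∨ ¬R ∨ ¬Q) ∧ (¬P ∨ S ∨ ¬Q)

((P ∨ ¬Q → ¬R) → P ∧ ¬S) → ¬Q
≡ ¬((P ∨ ¬Q → ¬R) → P ∧ ¬S) ∨ ¬Q   [eliminate →]
≡ ¬(¬(P ∨ ¬Q → ¬R) ∨ P ∧ ¬S) ∨ ¬Q   [eliminate →]
≡ ¬(¬(¬(P ∨ ¬Q) ∨ ¬R) ∨ P ∧ ¬S) ∨ ¬Q   [eliminate →]
≡ ¬¬(¬(P ∨ ¬Q) ∨ ¬R) ∧ ¬(P ∧ ¬S) ∨ ¬Q   [De Morgan]
≡ (¬(P ∨ ¬Q) ∨ ¬R) ∧ ¬(P ∧ ¬S) ∨ ¬Q   [double negation]
≡ (¬P ∧ ¬¬Q ∨ ¬R) ∧ ¬(P ∧ ¬S) ∨ ¬Q   [De Morgan]
≡ (¬P ∧ Q ∨ ¬R) ∧ ¬(P ∧ ¬S) ∨ ¬Q   [double negation]
≡ (¬P ∧ Q ∨ ¬R) ∧ (¬P ∨ ¬¬S) ∨ ¬Q   [De Morgan]
≡ (¬P ∧ Q ∨ ¬R) ∧ (¬P ∨ S) ∨ ¬Q   [double negation]
≡ (¬P ∨ ¬R ∨ ¬Q) ∧ (Q ∨ ¬R ∨ ¬Q) ∧ (¬P ∨ S ∨ ¬Q)   [distribute ∨ over ∧]
≡ (¬P ∨ ¬R ∨ ¬Q) ∧ (¬P ∨ S ∨ ¬Q)   [simplify]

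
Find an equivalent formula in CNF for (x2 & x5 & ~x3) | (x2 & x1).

x2 & (x5 | x1) & (~x3 | x1)

(x2 & x5 & ~x3) | (x2 & x1)
≡ (x2 | x2) & (x2 | x1) & (x5 | x2) & (x5 | x1) & (~x3 | x2) & (~x3 | x1)   (distribute | over &)
≡ x2 & (x5 | x1) & (~x3 | x1)   (simplify)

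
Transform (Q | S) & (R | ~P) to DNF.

(Q | S) & (R | ~P)
≡ (Q & R) | (Q & ~P) | (S & R) | (S & ~P)   (distribute & over |)

(Q & R) | (Q & ~P) | (S & R) | (S & ~P)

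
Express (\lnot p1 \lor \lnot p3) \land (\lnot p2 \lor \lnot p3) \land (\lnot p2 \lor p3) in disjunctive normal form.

(\lnot p1 \land \lnot p2) \lor (\lnot p3 \land \lnot p2)

(\lnot p1 \lor \lnot p3) \land (\lnot p2 \lor \lnot p3) \land (\lnot p2 \lor p3)
⇔ (\lnot p1 \land \lnot p2 \land \lnot p2) \lor (\lnot p1 \land \lnot p2 \land p3) \lor (\lnot p1 \land \lnot p3 \land \lnot p2) \lor (\lnot p1 \land \lnot p3 \land p3) \lor (\lnot p3 \land \lnot p2 \land \lnot p2) \lor (\lnot p3 \land \lnot p2 \land p3) \lor (\lnot p3 \land \lnot p3 \land \lnot p2) \lor (\lnot p3 \land \lnot p3 \land p3)   [distribute \land over \lor]
⇔ (\lnot p1 \land \lnot p2) \lor (\lnot p3 \land \lnot p2)   [simplify]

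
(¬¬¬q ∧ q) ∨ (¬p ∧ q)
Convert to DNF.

¬p ∧ q

(¬¬¬q ∧ q) ∨ (¬p ∧ q)
⇔ (¬q ∧ q) ∨ (¬p ∧ q)   (double negation)
⇔ ¬p ∧ q   (simplify)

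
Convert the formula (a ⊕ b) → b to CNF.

(a ⊕ b) → b
≡ ¬(a ⊕ b) ∨ b   [eliminate →]
≡ ¬((a ∨ b) ∧ ¬(a ∧ b)) ∨ b   [expand ⊕]
≡ ¬(a ∨ b) ∨ ¬¬(a ∧ b) ∨ b   [De Morgan]
≡ (¬a ∧ ¬b) ∨ ¬¬(a ∧ b) ∨ b   [De Morgan]
≡ (¬a ∧ ¬b) ∨ (a ∧ b) ∨ b   [double negation]
≡ (¬a ∨ a ∨ b) ∧ (¬a ∨ b ∨ b) ∧ (¬b ∨ a ∨ b) ∧ (¬b ∨ b ∨ b)   [distribute ∨ over ∧]
≡ ¬a ∨ b   [simplify]

¬a ∨ b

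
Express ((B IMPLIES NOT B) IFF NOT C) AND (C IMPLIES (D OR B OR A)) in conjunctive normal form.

(B OR NOT C) AND (C OR NOT B)

((B IMPLIES NOT B) IFF NOT C) AND (C IMPLIES (D OR B OR A))
≡ ((B IMPLIES NOT B) IMPLIES NOT C) AND (NOT C IMPLIES (B IMPLIES NOT B)) AND (C IMPLIES (D OR B OR A))
≡ (NOT (B IMPLIES NOT B) OR NOT C) AND (NOT C IMPLIES (B IMPLIES NOT B)) AND (C IMPLIES (D OR B OR A))
≡ (NOT (NOT B OR NOT B) OR NOT C) AND (NOT C IMPLIES (B IMPLIES NOT B)) AND (C IMPLIES (D OR B OR A))
≡ (NOT (NOT B OR NOT B) OR NOT C) AND (NOT NOT C OR (B IMPLIES NOT B)) AND (C IMPLIES (D OR B OR A))
≡ (NOT (NOT B OR NOT B) OR NOT C) AND (NOT NOT C OR NOT B OR NOT B) AND (C IMPLIES (D OR B OR A))
≡ (NOT (NOT B OR NOT B) OR NOT C) AND (NOT NOT C OR NOT B OR NOT B) AND (NOT C OR D OR B OR A)
≡ ((NOT NOT B AND NOT NOT B) OR NOT C) AND (NOT NOT C OR NOT B OR NOT B) AND (NOT C OR D OR B OR A)
≡ ((B AND NOT NOT B) OR NOT C) AND (NOT NOT C OR NOT B OR NOT B) AND (NOT C OR D OR B OR A)
≡ ((B AND B) OR NOT C) AND (NOT NOT C OR NOT B OR NOT B) AND (NOT C OR D OR B OR A)
≡ ((B AND B) OR NOT C) AND (C OR NOT B OR NOT B) AND (NOT C OR D OR B OR A)
≡ (B OR NOT C) AND (B OR NOT C) AND (C OR NOT B OR NOT B) AND (NOT C OR D OR B OR A)
≡ (B OR NOT C) AND (C OR NOT B)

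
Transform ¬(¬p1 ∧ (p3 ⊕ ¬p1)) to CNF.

¬(¬p1 ∧ (p3 ⊕ ¬p1))
⇔ ¬(¬p1 ∧ (p3 ∨ ¬p1) ∧ ¬(p3 ∧ ¬p1))   [expand ⊕]
⇔ ¬¬p1 ∨ ¬(p3 ∨ ¬p1) ∨ ¬¬(p3 ∧ ¬p1)   [De Morgan]
⇔ p1 ∨ ¬(p3 ∨ ¬p1) ∨ ¬¬(p3 ∧ ¬p1)   [double negation]
⇔ p1 ∨ (¬p3 ∧ ¬¬p1) ∨ ¬¬(p3 ∧ ¬p1)   [De Morgan]
⇔ p1 ∨ (¬p3 ∧ p1) ∨ ¬¬(p3 ∧ ¬p1)   [double negation]
⇔ p1 ∨ (¬p3 ∧ p1) ∨ (p3 ∧ ¬p1)   [double negation]
⇔ (p1 ∨ ¬p3 ∨ p3) ∧ (p1 ∨ ¬p3 ∨ ¬p1) ∧ (p1 ∨ p1 ∨ p3) ∧ (p1 ∨ p1 ∨ ¬p1)   [distribute ∨ over ∧]
⇔ p1 ∨ p3   [simplify]

p1 ∨ p3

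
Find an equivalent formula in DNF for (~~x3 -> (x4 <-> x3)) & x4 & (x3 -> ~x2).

(~~x3 -> (x4 <-> x3)) & x4 & (x3 -> ~x2)
≡ (~~~x3 | (x4 <-> x3)) & x4 & (x3 -> ~x2)
≡ (~~~x3 | ((x4 -> x3) & (x3 -> x4))) & x4 & (x3 -> ~x2)
≡ (~~~x3 | ((~x4 | x3) & (x3 -> x4))) & x4 & (x3 -> ~x2)
≡ (~~~x3 | ((~x4 | x3) & (~x3 | x4))) & x4 & (x3 -> ~x2)
≡ (~~~x3 | ((~x4 | x3) & (~x3 | x4))) & x4 & (~x3 | ~x2)
≡ (~x3 | ((~x4 | x3) & (~x3 | x4))) & x4 & (~x3 | ~x2)
≡ (~x3 & x4 & ~x3) | (~x3 & x4 & ~x2) | (~x4 & ~x3 & x4 & ~x3) | (~x4 & ~x3 & x4 & ~x2) | (~x4 & x4 & x4 & ~x3) | (~x4 & x4 & x4 & ~x2) | (x3 & ~x3 & x4 & ~x3) | (x3 & ~x3 & x4 & ~x2) | (x3 & x4 & x4 & ~x3) | (x3 & x4 & x4 & ~x2)
≡ (~x3 & x4) | (x3 & x4 & ~x2)

(~x3 & x4) | (x3 & x4 & ~x2)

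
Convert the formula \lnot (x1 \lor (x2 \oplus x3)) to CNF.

\lnot x1 \land (\lnot x2 \lor x3) \land (\lnot x3 \lor x2)

\lnot (x1 \lor (x2 \oplus x3))
⇔ \lnot (x1 \lor (x2 \lor x3) \land \lnot (x2 \land x3))   — expand \oplus
⇔ \lnot x1 \land \lnot ((x2 \lor x3) \land \lnot (x2 \land x3))   — De Morgan
⇔ \lnot x1 \land (\lnot (x2 \lor x3) \lor \lnot \lnot (x2 \land x3))   — De Morgan
⇔ \lnot x1 \land (\lnot x2 \land \lnot x3 \lor \lnot \lnot (x2 \land x3))   — De Morgan
⇔ \lnot x1 \land (\lnot x2 \land \lnot x3 \lor x2 \land x3)   — double negation
⇔ \lnot x1 \land (\lnot x2 \lor x2) \land (\lnot x2 \lor x3) \land (\lnot x3 \lor x2) \land (\lnot x3 \lor x3)   — distribute \lor over \land
⇔ \lnot x1 \land (\lnot x2 \lor x3) \land (\lnot x3 \lor x2)   — simplify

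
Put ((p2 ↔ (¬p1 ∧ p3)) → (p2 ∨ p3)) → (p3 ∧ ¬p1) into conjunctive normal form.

((p2 ↔ (¬p1 ∧ p3)) → (p2 ∨ p3)) → (p3 ∧ ¬p1)
≡ ¬((p2 ↔ (¬p1 ∧ p3)) → (p2 ∨ p3)) ∨ (p3 ∧ ¬p1)   [eliminate →]
≡ ¬(¬(p2 ↔ (¬p1 ∧ p3)) ∨ p2 ∨ p3) ∨ (p3 ∧ ¬p1)   [eliminate →]
≡ ¬(¬((p2 → (¬p1 ∧ p3)) ∧ ((¬p1 ∧ p3) → p2)) ∨ p2 ∨ p3) ∨ (p3 ∧ ¬p1)   [eliminate ↔]
≡ ¬(¬((¬p2 ∨ (¬p1 ∧ p3)) ∧ ((¬p1 ∧ p3) → p2)) ∨ p2 ∨ p3) ∨ (p3 ∧ ¬p1)   [eliminate →]
≡ ¬(¬((¬p2 ∨ (¬p1 ∧ p3)) ∧ (¬(¬p1 ∧ p3) ∨ p2)) ∨ p2 ∨ p3) ∨ (p3 ∧ ¬p1)   [eliminate →]
≡ (¬¬((¬p2 ∨ (¬p1 ∧ p3)) ∧ (¬(¬p1 ∧ p3) ∨ p2)) ∧ ¬p2 ∧ ¬p3) ∨ (p3 ∧ ¬p1)   [De Morgan]
≡ ((¬p2 ∨ (¬p1 ∧ p3)) ∧ (¬(¬p1 ∧ p3) ∨ p2) ∧ ¬p2 ∧ ¬p3) ∨ (p3 ∧ ¬p1)   [double negation]
≡ ((¬p2 ∨ (¬p1 ∧ p3)) ∧ (¬¬p1 ∨ ¬p3 ∨ p2) ∧ ¬p2 ∧ ¬p3) ∨ (p3 ∧ ¬p1)   [De Morgan]
≡ ((¬p2 ∨ (¬p1 ∧ p3)) ∧ (p1 ∨ ¬p3 ∨ p2) ∧ ¬p2 ∧ ¬p3) ∨ (p3 ∧ ¬p1)   [double negation]
≡ (¬p2 ∨ ¬p1 ∨ p3) ∧ (¬p2 ∨ ¬p1 ∨ ¬p1) ∧ (¬p2 ∨ p3 ∨ p3) ∧ (¬p2 ∨ p3 ∨ ¬p1) ∧ (p1 ∨ ¬p3 ∨ p2 ∨ p3) ∧ (p1 ∨ ¬p3 ∨ p2 ∨ ¬p1) ∧ (¬p2 ∨ p3) ∧ (¬p2 ∨ ¬p1) ∧ (¬p3 ∨ p3) ∧ (¬p3 ∨ ¬p1)   [distribute ∨ over ∧]
≡ (¬p2 ∨ ¬p1) ∧ (¬p2 ∨ p3) ∧ (¬p3 ∨ ¬p1)   [simplify]

(¬p2 ∨ ¬p1) ∧ (¬p2 ∨ p3) ∧ (¬p3 ∨ ¬p1)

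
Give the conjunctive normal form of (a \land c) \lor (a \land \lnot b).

(a \land c) \lor (a \land \lnot b)
⇔ (a \lor a) \land (a \lor \lnot b) \land (c \lor a) \land (c \lor \lnot b)   [distribute \lor over \land]
⇔ a \land (c \lor \lnot b)   [simplify]

a \land (c \lor \lnot b)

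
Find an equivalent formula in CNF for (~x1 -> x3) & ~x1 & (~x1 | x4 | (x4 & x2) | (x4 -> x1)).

(x1 | x3) & ~x1

(~x1 -> x3) & ~x1 & (~x1 | x4 | (x4 & x2) | (x4 -> x1))
⇔ (~~x1 | x3) & ~x1 & (~x1 | x4 | (x4 & x2) | (x4 -> x1))
⇔ (~~x1 | x3) & ~x1 & (~x1 | x4 | (x4 & x2) | ~x4 | x1)
⇔ (x1 | x3) & ~x1 & (~x1 | x4 | (x4 & x2) | ~x4 | x1)
⇔ (x1 | x3) & ~x1 & (~x1 | x4 | x4 | ~x4 | x1) & (~x1 | x4 | x2 | ~x4 | x1)
⇔ (x1 | x3) & ~x1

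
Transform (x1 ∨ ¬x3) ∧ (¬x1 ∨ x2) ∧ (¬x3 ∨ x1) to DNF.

(x1 ∧ x2) ∨ (¬x3 ∧ ¬x1) ∨ (¬x3 ∧ x2)

(x1 ∨ ¬x3) ∧ (¬x1 ∨ x2) ∧ (¬x3 ∨ x1)
⇔ (x1 ∧ ¬x1 ∧ ¬x3) ∨ (x1 ∧ ¬x1 ∧ x1) ∨ (x1 ∧ x2 ∧ ¬x3) ∨ (x1 ∧ x2 ∧ x1) ∨ (¬x3 ∧ ¬x1 ∧ ¬x3) ∨ (¬x3 ∧ ¬x1 ∧ x1) ∨ (¬x3 ∧ x2 ∧ ¬x3) ∨ (¬x3 ∧ x2 ∧ x1)   [distribute ∧ over ∨]
⇔ (x1 ∧ x2) ∨ (¬x3 ∧ ¬x1) ∨ (¬x3 ∧ x2)   [simplify]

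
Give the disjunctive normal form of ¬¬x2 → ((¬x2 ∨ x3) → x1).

¬¬x2 → ((¬x2 ∨ x3) → x1)
⇔ ¬¬¬x2 ∨ ((¬x2 ∨ x3) → x1)   (eliminate →)
⇔ ¬¬¬x2 ∨ ¬(¬x2 ∨ x3) ∨ x1   (eliminate →)
⇔ ¬x2 ∨ ¬(¬x2 ∨ x3) ∨ x1   (double negation)
⇔ ¬x2 ∨ (¬¬x2 ∧ ¬x3) ∨ x1   (De Morgan)
⇔ ¬x2 ∨ (x2 ∧ ¬x3) ∨ x1   (double negation)

¬x2 ∨ (x2 ∧ ¬x3) ∨ x1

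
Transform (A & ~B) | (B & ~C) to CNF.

(A | B) & (A | ~C) & (~B | ~C)

(A & ~B) | (B & ~C)
⇔ (A | B) & (A | ~C) & (~B | B) & (~B | ~C)   [distribute | over &]
⇔ (A | B) & (A | ~C) & (~B | ~C)   [simplify]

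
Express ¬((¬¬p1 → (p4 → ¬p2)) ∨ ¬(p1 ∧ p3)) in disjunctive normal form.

p1 ∧ p4 ∧ p2 ∧ p3

¬((¬¬p1 → (p4 → ¬p2)) ∨ ¬(p1 ∧ p3))
= ¬(¬¬¬p1 ∨ (p4 → ¬p2) ∨ ¬(p1 ∧ p3))   [eliminate →]
= ¬(¬¬¬p1 ∨ ¬p4 ∨ ¬p2 ∨ ¬(p1 ∧ p3))   [eliminate →]
= ¬¬¬¬p1 ∧ ¬¬p4 ∧ ¬¬p2 ∧ ¬¬(p1 ∧ p3)   [De Morgan]
= ¬¬p1 ∧ ¬¬p4 ∧ ¬¬p2 ∧ ¬¬(p1 ∧ p3)   [double negation]
= p1 ∧ ¬¬p4 ∧ ¬¬p2 ∧ ¬¬(p1 ∧ p3)   [double negation]
= p1 ∧ p4 ∧ ¬¬p2 ∧ ¬¬(p1 ∧ p3)   [double negation]
= p1 ∧ p4 ∧ p2 ∧ ¬¬(p1 ∧ p3)   [double negation]
= p1 ∧ p4 ∧ p2 ∧ p1 ∧ p3   [double negation]
= p1 ∧ p4 ∧ p2 ∧ p3   [simplify]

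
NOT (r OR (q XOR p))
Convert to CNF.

NOT r AND (NOT q OR p) AND (NOT p OR q)

NOT (r OR (q XOR p))
≡ NOT (r OR ((q OR p) AND NOT (q AND p)))   [expand XOR]
≡ NOT r AND NOT ((q OR p) AND NOT (q AND p))   [De Morgan]
≡ NOT r AND (NOT (q OR p) OR NOT NOT (q AND p))   [De Morgan]
≡ NOT r AND ((NOT q AND NOT p) OR NOT NOT (q AND p))   [De Morgan]
≡ NOT r AND ((NOT q AND NOT p) OR (q AND p))   [double negation]
≡ NOT r AND (NOT q OR q) AND (NOT q OR p) AND (NOT p OR q) AND (NOT p OR p)   [distribute OR over AND]
≡ NOT r AND (NOT q OR p) AND (NOT p OR q)   [simplify]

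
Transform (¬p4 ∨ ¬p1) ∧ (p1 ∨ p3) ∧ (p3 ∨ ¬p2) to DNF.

¬p4 ∧ p1 ∧ ¬p2 ∨ ¬p4 ∧ p3 ∨ ¬p1 ∧ p3

(¬p4 ∨ ¬p1) ∧ (p1 ∨ p3) ∧ (p3 ∨ ¬p2)
⇔ ¬p4 ∧ p1 ∧ p3 ∨ ¬p4 ∧ p1 ∧ ¬p2 ∨ ¬p4 ∧ p3 ∧ p3 ∨ ¬p4 ∧ p3 ∧ ¬p2 ∨ ¬p1 ∧ p1 ∧ p3 ∨ ¬p1 ∧ p1 ∧ ¬p2 ∨ ¬p1 ∧ p3 ∧ p3 ∨ ¬p1 ∧ p3 ∧ ¬p2   (distribute ∧ over ∨)
⇔ ¬p4 ∧ p1 ∧ ¬p2 ∨ ¬p4 ∧ p3 ∨ ¬p1 ∧ p3   (simplify)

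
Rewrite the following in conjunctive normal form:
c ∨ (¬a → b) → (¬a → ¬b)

¬b ∨ a

c ∨ (¬a → b) → (¬a → ¬b)
⇔ ¬(c ∨ (¬a → b)) ∨ (¬a → ¬b)   [eliminate →]
⇔ ¬(c ∨ ¬¬a ∨ b) ∨ (¬a → ¬b)   [eliminate →]
⇔ ¬(c ∨ ¬¬a ∨ b) ∨ ¬¬a ∨ ¬b   [eliminate →]
⇔ ¬c ∧ ¬¬¬a ∧ ¬b ∨ ¬¬a ∨ ¬b   [De Morgan]
⇔ ¬c ∧ ¬a ∧ ¬b ∨ ¬¬a ∨ ¬b   [double negation]
⇔ ¬c ∧ ¬a ∧ ¬b ∨ a ∨ ¬b   [double negation]
⇔ (¬c ∨ a ∨ ¬b) ∧ (¬a ∨ a ∨ ¬b) ∧ (¬b ∨ a ∨ ¬b)   [distribute ∨ over ∧]
⇔ ¬b ∨ a   [simplify]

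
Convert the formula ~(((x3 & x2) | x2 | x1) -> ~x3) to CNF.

~(((x3 & x2) | x2 | x1) -> ~x3)
= ~(~((x3 & x2) | x2 | x1) | ~x3)   (eliminate ->)
= ~~((x3 & x2) | x2 | x1) & ~~x3   (De Morgan)
= ((x3 & x2) | x2 | x1) & ~~x3   (double negation)
= ((x3 & x2) | x2 | x1) & x3   (double negation)
= (x3 | x2 | x1) & (x2 | x2 | x1) & x3   (distribute | over &)
= (x2 | x1) & x3   (simplify)

(x2 | x1) & x3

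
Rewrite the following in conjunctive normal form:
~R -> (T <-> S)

~R -> (T <-> S)
≡ ~~R | (T <-> S)   — eliminate ->
≡ ~~R | ((T -> S) & (S -> T))   — eliminate <->
≡ ~~R | ((~T | S) & (S -> T))   — eliminate ->
≡ ~~R | ((~T | S) & (~S | T))   — eliminate ->
≡ R | ((~T | S) & (~S | T))   — double negation
≡ (R | ~T | S) & (R | ~S | T)   — distribute | over &

(R | ~T | S) & (R | ~S | T)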